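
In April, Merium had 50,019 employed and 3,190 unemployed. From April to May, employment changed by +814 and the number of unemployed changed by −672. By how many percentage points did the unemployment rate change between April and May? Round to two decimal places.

April: labor force = 50,019 + 3,190 = 53,209; u = 3,190/53,209 = 6.00%.
May: labor force = 50,833 + 2,518 = 53,351; u = 2,518/53,351 = 4.72%.
Change = 4.72% − 6.00% = −1.28 pp.

The unemployment rate changed by −1.28 percentage points.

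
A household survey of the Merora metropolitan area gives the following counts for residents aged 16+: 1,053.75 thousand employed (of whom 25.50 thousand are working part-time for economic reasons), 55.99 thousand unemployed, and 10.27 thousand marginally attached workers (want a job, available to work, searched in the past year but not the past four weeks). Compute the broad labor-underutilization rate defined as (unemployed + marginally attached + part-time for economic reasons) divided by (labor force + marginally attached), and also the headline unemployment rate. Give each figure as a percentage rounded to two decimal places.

Broad underutilization rate ≈ 8.19%; headline unemployment rate ≈ 5.05%.

Labor force = 1,053.75 + 55.99 = 1,109.74 thousand.
Numerator = 55.99 + 10.27 + 25.50 = 91.76 thousand.
Denominator = 1,109.74 + 10.27 = 1,120.01 thousand.
Broad rate = 91.76 / 1,120.01 = 8.19%.
Headline unemployment rate = 55.99 / 1,109.74 = 5.05%.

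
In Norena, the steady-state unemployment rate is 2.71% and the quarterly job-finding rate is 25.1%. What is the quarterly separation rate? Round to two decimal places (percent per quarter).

From u* = s/(s+f): s = u·f/(1−u).
s = 0.0271 × 25.1 / (1 − 0.0271) = 0.6802 / 0.9729 ≈ 0.70% per quarter.

Separation rate ≈ 0.70% per quarter.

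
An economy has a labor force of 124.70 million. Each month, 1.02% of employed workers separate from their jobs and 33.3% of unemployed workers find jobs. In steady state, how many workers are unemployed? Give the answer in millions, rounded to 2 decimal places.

About 3.71 million are unemployed in steady state.

Steady-state unemployment rate u* = s/(s+f) = 1.02/(1.02+33.3) = 0.029720.
Unemployed = u* × labor force = 0.029720 × 124.70 ≈ 3.71 million.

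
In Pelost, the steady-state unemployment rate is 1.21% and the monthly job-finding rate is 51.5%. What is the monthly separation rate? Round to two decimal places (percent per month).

From u* = s/(s+f): s = u·f/(1−u).
s = 0.0121 × 51.5 / (1 − 0.0121) = 0.6231 / 0.9879 ≈ 0.63% per month.

Separation rate ≈ 0.63% per month.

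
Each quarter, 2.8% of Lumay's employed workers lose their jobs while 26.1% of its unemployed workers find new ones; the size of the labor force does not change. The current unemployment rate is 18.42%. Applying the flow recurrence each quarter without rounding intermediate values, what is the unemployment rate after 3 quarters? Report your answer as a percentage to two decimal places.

Unemployment rate after three quarters ≈ 12.83%.

With a fixed labor force, u_{t+1} = u_t + s·(1−u_t) − f·u_t = u_t·(1−s−f) + s.
Here 1−s−f = 0.711 and s = 0.028.
u_1 = 0.184200 × 0.711 + 0.028 = 0.158966.
u_2 = 0.158966 × 0.711 + 0.028 = 0.141025.
u_3 = 0.141025 × 0.711 + 0.028 = 0.128269.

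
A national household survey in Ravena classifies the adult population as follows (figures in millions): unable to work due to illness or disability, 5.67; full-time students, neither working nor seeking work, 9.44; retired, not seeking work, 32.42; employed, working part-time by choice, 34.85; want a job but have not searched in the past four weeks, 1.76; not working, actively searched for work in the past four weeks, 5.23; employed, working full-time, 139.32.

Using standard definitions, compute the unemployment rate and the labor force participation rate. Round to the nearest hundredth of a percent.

Unemployment rate ≈ 2.92%; labor force participation rate ≈ 78.45%.

Employed = 34.85 + 139.32 = 174.17 million.
Unemployed = 5.23 million.
Labor force = 174.17 + 5.23 = 179.40 million.
Not in labor force = 5.67 + 9.44 + 32.42 + 1.76 = 49.29 million (those not working and not actively searching are outside the labor force — including those who want a job but have given up searching).
Civilian working-age population = 179.40 + 49.29 = 228.69 million.
Unemployment rate = 5.23 / 179.40 = 2.92%.
Labor force participation rate = 179.40 / 228.69 = 78.45%.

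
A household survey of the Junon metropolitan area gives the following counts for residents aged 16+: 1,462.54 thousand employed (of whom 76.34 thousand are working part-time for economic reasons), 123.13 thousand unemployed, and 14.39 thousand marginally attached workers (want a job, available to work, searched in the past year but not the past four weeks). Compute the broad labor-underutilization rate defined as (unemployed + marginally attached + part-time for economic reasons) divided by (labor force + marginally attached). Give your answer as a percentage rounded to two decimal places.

Labor force = 1,462.54 + 123.13 = 1,585.67 thousand.
Numerator = 123.13 + 14.39 + 76.34 = 213.86 thousand.
Denominator = 1,585.67 + 14.39 = 1,600.06 thousand.
Broad rate = 213.86 / 1,600.06 = 13.37%.

Broad underutilization rate ≈ 13.37%.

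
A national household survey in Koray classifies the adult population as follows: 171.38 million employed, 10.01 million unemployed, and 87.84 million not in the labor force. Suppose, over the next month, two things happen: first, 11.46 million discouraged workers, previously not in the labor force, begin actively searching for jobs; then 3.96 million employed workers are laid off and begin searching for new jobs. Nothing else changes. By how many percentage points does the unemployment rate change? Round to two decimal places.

Initially, labor force = 171.38 + 10.01 = 181.39 million, so u = 10.01/181.39 = 5.52%.
After the first change, unemployed and labor force both rise by 11.46 → E = 171.38, U = 21.47, labor force = 192.85 million.
After the second change, employed falls and unemployed rises by 3.96; labor force unchanged → E = 167.42, U = 25.43, labor force = 192.85 million.
New unemployment rate = 25.43 / 192.85 = 13.19%.
Change = 13.19% − 5.52% = +7.67 percentage points.

The unemployment rate changes by +7.67 percentage points.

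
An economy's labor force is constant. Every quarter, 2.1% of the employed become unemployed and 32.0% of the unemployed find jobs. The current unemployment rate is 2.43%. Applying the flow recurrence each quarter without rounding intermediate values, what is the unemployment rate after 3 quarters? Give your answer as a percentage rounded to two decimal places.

Unemployment rate after three quarters ≈ 5.09%.

With a fixed labor force, u_{t+1} = u_t + s·(1−u_t) − f·u_t = u_t·(1−s−f) + s.
Here 1−s−f = 0.659 and s = 0.021.
u_1 = 0.024300 × 0.659 + 0.021 = 0.037014.
u_2 = 0.037014 × 0.659 + 0.021 = 0.045392.
u_3 = 0.045392 × 0.659 + 0.021 = 0.050913.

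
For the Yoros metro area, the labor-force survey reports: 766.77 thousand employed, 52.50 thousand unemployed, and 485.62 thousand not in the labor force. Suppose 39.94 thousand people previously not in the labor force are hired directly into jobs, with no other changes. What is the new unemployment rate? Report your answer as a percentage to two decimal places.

Initially, labor force = 766.77 + 52.50 = 819.27 thousand, so u = 52.50/819.27 = 6.41%.
After the change, employed and labor force both rise by 39.94; unemployed unchanged → E = 806.71, U = 52.50, labor force = 859.21 thousand.
New unemployment rate = 52.50 / 859.21 = 6.11%.

New unemployment rate ≈ 6.11%.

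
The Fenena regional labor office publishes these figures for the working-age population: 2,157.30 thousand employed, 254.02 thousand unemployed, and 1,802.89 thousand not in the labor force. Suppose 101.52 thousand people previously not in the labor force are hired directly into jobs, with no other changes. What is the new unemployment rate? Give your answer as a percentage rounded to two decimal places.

Initially, labor force = 2,157.30 + 254.02 = 2,411.32 thousand, so u = 254.02/2,411.32 = 10.53%.
After the change, employed and labor force both rise by 101.52; unemployed unchanged → E = 2,258.82, U = 254.02, labor force = 2,512.84 thousand.
New unemployment rate = 254.02 / 2,512.84 = 10.11%.

New unemployment rate ≈ 10.11%.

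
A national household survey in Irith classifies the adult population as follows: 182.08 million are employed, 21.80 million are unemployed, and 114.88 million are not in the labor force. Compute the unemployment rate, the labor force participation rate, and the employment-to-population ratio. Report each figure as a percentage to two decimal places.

Unemployment rate ≈ 10.69%; labor force participation rate ≈ 63.96%; employment-population ratio ≈ 57.12%.

Labor force = employed + unemployed = 182.08 + 21.80 = 203.88 million.
Working-age population = 203.88 + 114.88 = 318.76 million.
Unemployment rate = 21.80 / 203.88 = 10.69%.
Labor force participation rate = 203.88 / 318.76 = 63.96%.
Employment-population ratio = 182.08 / 318.76 = 57.12%.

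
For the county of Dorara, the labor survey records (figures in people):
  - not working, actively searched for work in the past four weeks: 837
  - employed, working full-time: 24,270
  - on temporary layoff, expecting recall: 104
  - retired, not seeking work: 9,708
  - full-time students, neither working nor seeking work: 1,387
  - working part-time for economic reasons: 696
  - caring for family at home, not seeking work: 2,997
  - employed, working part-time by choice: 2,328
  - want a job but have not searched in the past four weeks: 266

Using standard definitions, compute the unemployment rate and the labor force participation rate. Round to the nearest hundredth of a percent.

Employed = 24,270 + 696 + 2,328 = 27,294 (anyone who worked, including part-time for economic reasons, counts as employed).
Unemployed = 837 + 104 = 941 (jobless and actively searching, or on temporary layoff).
Labor force = 27,294 + 941 = 28,235.
Not in labor force = 9,708 + 1,387 + 2,997 + 266 = 14,358 (those not working and not actively searching are outside the labor force — including those who want a job but have given up searching).
Civilian working-age population = 28,235 + 14,358 = 42,593.
Unemployment rate = 941 / 28,235 = 3.33%.
Labor force participation rate = 28,235 / 42,593 = 66.29%.

Unemployment rate ≈ 3.33%; labor force participation rate ≈ 66.29%.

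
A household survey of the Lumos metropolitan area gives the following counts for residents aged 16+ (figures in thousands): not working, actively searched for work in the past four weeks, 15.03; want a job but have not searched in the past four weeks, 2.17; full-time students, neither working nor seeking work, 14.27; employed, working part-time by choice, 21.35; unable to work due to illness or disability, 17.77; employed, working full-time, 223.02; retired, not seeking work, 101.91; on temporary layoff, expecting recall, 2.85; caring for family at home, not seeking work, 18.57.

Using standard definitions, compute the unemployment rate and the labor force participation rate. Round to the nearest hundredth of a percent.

Employed = 21.35 + 223.02 = 244.37 thousand.
Unemployed = 15.03 + 2.85 = 17.88 thousand (jobless and actively searching, or on temporary layoff).
Labor force = 244.37 + 17.88 = 262.25 thousand.
Not in labor force = 2.17 + 14.27 + 17.77 + 101.91 + 18.57 = 154.69 thousand (those not working and not actively searching are outside the labor force — including those who want a job but have given up searching).
Civilian working-age population = 262.25 + 154.69 = 416.94 thousand.
Unemployment rate = 17.88 / 262.25 = 6.82%.
Labor force participation rate = 262.25 / 416.94 = 62.90%.

Unemployment rate ≈ 6.82%; labor force participation rate ≈ 62.90%.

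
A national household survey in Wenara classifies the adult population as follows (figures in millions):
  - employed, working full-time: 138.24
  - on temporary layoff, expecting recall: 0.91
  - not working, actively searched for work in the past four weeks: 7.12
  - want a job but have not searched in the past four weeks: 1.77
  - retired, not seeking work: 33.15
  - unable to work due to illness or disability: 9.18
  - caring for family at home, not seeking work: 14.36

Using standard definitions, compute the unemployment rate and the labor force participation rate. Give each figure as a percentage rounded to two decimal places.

Employed = 138.24 million.
Unemployed = 0.91 + 7.12 = 8.03 million (jobless and actively searching, or on temporary layoff).
Labor force = 138.24 + 8.03 = 146.27 million.
Not in labor force = 1.77 + 33.15 + 9.18 + 14.36 = 58.46 million (those not working and not actively searching are outside the labor force — including those who want a job but have given up searching).
Civilian working-age population = 146.27 + 58.46 = 204.73 million.
Unemployment rate = 8.03 / 146.27 = 5.49%.
Labor force participation rate = 146.27 / 204.73 = 71.45%.

Unemployment rate ≈ 5.49%; labor force participation rate ≈ 71.45%.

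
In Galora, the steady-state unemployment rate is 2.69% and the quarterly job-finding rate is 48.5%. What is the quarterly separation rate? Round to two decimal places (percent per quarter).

Separation rate ≈ 1.34% per quarter.

From u* = s/(s+f): s = u·f/(1−u).
s = 0.0269 × 48.5 / (1 − 0.0269) = 1.3047 / 0.9731 ≈ 1.34% per quarter.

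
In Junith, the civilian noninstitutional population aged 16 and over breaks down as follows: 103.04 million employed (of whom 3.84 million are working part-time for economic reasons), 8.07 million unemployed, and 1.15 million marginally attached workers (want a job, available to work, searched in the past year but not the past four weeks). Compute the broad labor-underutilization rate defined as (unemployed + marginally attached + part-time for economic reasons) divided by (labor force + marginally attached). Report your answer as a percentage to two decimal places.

Labor force = 103.04 + 8.07 = 111.11 million.
Numerator = 8.07 + 1.15 + 3.84 = 13.06 million.
Denominator = 111.11 + 1.15 = 112.26 million.
Broad rate = 13.06 / 112.26 = 11.63%.

Broad underutilization rate ≈ 11.63%.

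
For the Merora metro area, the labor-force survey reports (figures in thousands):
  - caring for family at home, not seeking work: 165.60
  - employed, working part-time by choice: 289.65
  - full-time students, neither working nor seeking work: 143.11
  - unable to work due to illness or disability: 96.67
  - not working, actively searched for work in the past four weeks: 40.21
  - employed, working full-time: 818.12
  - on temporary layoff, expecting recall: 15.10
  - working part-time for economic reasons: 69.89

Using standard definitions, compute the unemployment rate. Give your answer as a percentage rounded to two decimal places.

Employed = 289.65 + 818.12 + 69.89 = 1,177.66 thousand (anyone who worked, including part-time for economic reasons, counts as employed).
Unemployed = 40.21 + 15.10 = 55.31 thousand (jobless and actively searching, or on temporary layoff).
Labor force = 1,177.66 + 55.31 = 1,232.97 thousand.
Unemployment rate = 55.31 / 1,232.97 = 4.49%.

Unemployment rate ≈ 4.49%.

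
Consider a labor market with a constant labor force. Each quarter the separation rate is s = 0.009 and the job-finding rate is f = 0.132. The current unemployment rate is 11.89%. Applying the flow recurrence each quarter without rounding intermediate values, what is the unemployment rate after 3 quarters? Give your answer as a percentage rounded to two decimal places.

Unemployment rate after three quarters ≈ 9.87%.

With a fixed labor force, u_{t+1} = u_t + s·(1−u_t) − f·u_t = u_t·(1−s−f) + s.
Here 1−s−f = 0.859 and s = 0.009.
u_1 = 0.118900 × 0.859 + 0.009 = 0.111135.
u_2 = 0.111135 × 0.859 + 0.009 = 0.104465.
u_3 = 0.104465 × 0.859 + 0.009 = 0.098735.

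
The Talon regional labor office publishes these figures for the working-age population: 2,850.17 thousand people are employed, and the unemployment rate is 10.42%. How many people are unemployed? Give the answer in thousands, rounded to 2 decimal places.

About 331.53 thousand are unemployed.

Let U be the number unemployed. The labor force is E + U, and U/(E+U) = 0.1042.
So U = 0.1042 × 2,850.17 / (1 − 0.1042) = 296.9877 / 0.8958 ≈ 331.53 thousand.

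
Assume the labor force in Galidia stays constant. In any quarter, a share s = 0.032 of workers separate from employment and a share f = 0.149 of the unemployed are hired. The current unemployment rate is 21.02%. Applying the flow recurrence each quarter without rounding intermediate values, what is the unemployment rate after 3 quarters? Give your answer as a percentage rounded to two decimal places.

With a fixed labor force, u_{t+1} = u_t + s·(1−u_t) − f·u_t = u_t·(1−s−f) + s.
Here 1−s−f = 0.819 and s = 0.032.
u_1 = 0.210200 × 0.819 + 0.032 = 0.204154.
u_2 = 0.204154 × 0.819 + 0.032 = 0.199202.
u_3 = 0.199202 × 0.819 + 0.032 = 0.195146.

Unemployment rate after three quarters ≈ 19.51%.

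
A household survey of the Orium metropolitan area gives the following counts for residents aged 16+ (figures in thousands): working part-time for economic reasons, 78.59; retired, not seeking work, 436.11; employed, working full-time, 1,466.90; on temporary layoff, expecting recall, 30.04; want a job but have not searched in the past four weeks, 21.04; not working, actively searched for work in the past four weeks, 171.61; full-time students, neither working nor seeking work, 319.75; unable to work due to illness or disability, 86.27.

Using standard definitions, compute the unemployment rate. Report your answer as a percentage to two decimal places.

Unemployment rate ≈ 11.54%.

Employed = 78.59 + 1,466.90 = 1,545.49 thousand (anyone who worked, including part-time for economic reasons, counts as employed).
Unemployed = 30.04 + 171.61 = 201.65 thousand (jobless and actively searching, or on temporary layoff).
Labor force = 1,545.49 + 201.65 = 1,747.14 thousand.
Unemployment rate = 201.65 / 1,747.14 = 11.54%.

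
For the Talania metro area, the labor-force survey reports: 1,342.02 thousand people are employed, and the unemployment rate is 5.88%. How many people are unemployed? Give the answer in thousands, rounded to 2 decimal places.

About 83.84 thousand are unemployed.

Let U be the number unemployed. The labor force is E + U, and U/(E+U) = 0.0588.
So U = 0.0588 × 1,342.02 / (1 − 0.0588) = 78.9108 / 0.9412 ≈ 83.84 thousand.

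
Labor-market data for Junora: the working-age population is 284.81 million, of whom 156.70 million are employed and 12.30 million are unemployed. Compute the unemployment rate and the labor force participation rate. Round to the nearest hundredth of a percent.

Unemployment rate ≈ 7.28%; labor force participation rate ≈ 59.34%.

Labor force = employed + unemployed = 156.70 + 12.30 = 169.00 million.
Unemployment rate = 12.30 / 169.00 = 7.28%.
Labor force participation rate = 169.00 / 284.81 = 59.34%.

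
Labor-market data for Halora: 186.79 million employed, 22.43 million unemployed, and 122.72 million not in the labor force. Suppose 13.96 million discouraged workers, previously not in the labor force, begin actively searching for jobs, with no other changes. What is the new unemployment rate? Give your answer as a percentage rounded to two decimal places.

Initially, labor force = 186.79 + 22.43 = 209.22 million, so u = 22.43/209.22 = 10.72%.
After the change, unemployed and labor force both rise by 13.96 → E = 186.79, U = 36.39, labor force = 223.18 million.
New unemployment rate = 36.39 / 223.18 = 16.31%.

New unemployment rate ≈ 16.31%.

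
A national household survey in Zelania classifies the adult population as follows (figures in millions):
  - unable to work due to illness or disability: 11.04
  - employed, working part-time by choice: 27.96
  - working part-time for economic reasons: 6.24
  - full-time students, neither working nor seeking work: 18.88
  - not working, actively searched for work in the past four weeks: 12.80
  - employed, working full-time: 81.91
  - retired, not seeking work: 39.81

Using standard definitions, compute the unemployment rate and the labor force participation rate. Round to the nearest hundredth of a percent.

Employed = 27.96 + 6.24 + 81.91 = 116.11 million (anyone who worked, including part-time for economic reasons, counts as employed).
Unemployed = 12.80 million.
Labor force = 116.11 + 12.80 = 128.91 million.
Not in labor force = 11.04 + 18.88 + 39.81 = 69.73 million (those not working and not actively searching are outside the labor force).
Civilian working-age population = 128.91 + 69.73 = 198.64 million.
Unemployment rate = 12.80 / 128.91 = 9.93%.
Labor force participation rate = 128.91 / 198.64 = 64.90%.

Unemployment rate ≈ 9.93%; labor force participation rate ≈ 64.90%.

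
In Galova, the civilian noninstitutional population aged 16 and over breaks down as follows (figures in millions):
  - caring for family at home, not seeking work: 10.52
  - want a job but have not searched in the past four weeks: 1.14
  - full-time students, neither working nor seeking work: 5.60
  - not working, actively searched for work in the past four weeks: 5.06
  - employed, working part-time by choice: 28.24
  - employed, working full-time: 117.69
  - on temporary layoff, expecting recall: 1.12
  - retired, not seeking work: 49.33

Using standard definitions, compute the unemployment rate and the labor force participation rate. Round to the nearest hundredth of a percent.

Employed = 28.24 + 117.69 = 145.93 million.
Unemployed = 5.06 + 1.12 = 6.18 million (jobless and actively searching, or on temporary layoff).
Labor force = 145.93 + 6.18 = 152.11 million.
Not in labor force = 10.52 + 1.14 + 5.60 + 49.33 = 66.59 million (those not working and not actively searching are outside the labor force — including those who want a job but have given up searching).
Civilian working-age population = 152.11 + 66.59 = 218.70 million.
Unemployment rate = 6.18 / 152.11 = 4.06%.
Labor force participation rate = 152.11 / 218.70 = 69.55%.

Unemployment rate ≈ 4.06%; labor force participation rate ≈ 69.55%.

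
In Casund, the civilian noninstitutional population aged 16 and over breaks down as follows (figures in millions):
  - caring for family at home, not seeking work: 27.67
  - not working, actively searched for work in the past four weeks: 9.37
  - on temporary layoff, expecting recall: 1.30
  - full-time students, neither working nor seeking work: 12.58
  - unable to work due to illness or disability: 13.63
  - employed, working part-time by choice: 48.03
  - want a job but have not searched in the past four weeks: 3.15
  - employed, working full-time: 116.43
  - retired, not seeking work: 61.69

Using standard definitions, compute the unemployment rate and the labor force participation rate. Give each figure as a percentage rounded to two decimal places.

Employed = 48.03 + 116.43 = 164.46 million.
Unemployed = 9.37 + 1.30 = 10.67 million (jobless and actively searching, or on temporary layoff).
Labor force = 164.46 + 10.67 = 175.13 million.
Not in labor force = 27.67 + 12.58 + 13.63 + 3.15 + 61.69 = 118.72 million (those not working and not actively searching are outside the labor force — including those who want a job but have given up searching).
Civilian working-age population = 175.13 + 118.72 = 293.85 million.
Unemployment rate = 10.67 / 175.13 = 6.09%.
Labor force participation rate = 175.13 / 293.85 = 59.60%.

Unemployment rate ≈ 6.09%; labor force participation rate ≈ 59.60%.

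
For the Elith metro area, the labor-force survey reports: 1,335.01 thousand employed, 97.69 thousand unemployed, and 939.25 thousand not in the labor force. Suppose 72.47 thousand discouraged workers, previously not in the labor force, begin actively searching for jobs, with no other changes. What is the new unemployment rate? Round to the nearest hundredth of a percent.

New unemployment rate ≈ 11.31%.

Initially, labor force = 1,335.01 + 97.69 = 1,432.70 thousand, so u = 97.69/1,432.70 = 6.82%.
After the change, unemployed and labor force both rise by 72.47 → E = 1,335.01, U = 170.16, labor force = 1,505.17 thousand.
New unemployment rate = 170.16 / 1,505.17 = 11.31%.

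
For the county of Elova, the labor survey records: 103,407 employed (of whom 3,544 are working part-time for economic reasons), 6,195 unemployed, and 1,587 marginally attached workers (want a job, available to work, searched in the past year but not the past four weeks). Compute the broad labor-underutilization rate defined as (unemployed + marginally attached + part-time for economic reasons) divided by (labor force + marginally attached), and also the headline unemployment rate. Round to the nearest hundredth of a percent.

Labor force = 103,407 + 6,195 = 109,602.
Numerator = 6,195 + 1,587 + 3,544 = 11,326.
Denominator = 109,602 + 1,587 = 111,189.
Broad rate = 11,326 / 111,189 = 10.19%.
Headline unemployment rate = 6,195 / 109,602 = 5.65%.

Broad underutilization rate ≈ 10.19%; headline unemployment rate ≈ 5.65%.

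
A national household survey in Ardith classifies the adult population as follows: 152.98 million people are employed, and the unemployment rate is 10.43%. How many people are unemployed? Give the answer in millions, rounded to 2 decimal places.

Let U be the number unemployed. The labor force is E + U, and U/(E+U) = 0.1043.
So U = 0.1043 × 152.98 / (1 − 0.1043) = 15.9558 / 0.8957 ≈ 17.81 million.

About 17.81 million are unemployed.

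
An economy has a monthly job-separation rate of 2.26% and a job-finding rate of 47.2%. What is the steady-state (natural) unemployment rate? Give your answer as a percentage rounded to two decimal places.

Steady-state unemployment rate ≈ 4.57%.

At steady state the flows balance: s·E = f·U, so U/(E+U) = s/(s+f).
u* = 2.26 / (2.26 + 47.2) = 2.26 / 49.46 = 4.57%.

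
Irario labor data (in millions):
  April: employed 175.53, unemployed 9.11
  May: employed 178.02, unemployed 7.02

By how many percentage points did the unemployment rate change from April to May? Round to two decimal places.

The unemployment rate changed by −1.14 percentage points.

April: labor force = 175.53 + 9.11 = 184.64; u = 9.11/184.64 = 4.93%.
May: labor force = 178.02 + 7.02 = 185.04; u = 7.02/185.04 = 3.79%.
Change = 3.79% − 4.93% = −1.14 pp.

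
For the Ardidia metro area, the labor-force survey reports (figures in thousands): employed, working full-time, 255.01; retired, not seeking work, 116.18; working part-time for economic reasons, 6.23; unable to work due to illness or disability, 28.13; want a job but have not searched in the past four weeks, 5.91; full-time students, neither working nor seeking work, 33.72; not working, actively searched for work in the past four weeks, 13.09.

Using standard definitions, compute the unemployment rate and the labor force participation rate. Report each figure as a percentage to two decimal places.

Unemployment rate ≈ 4.77%; labor force participation rate ≈ 59.86%.

Employed = 255.01 + 6.23 = 261.24 thousand (anyone who worked, including part-time for economic reasons, counts as employed).
Unemployed = 13.09 thousand.
Labor force = 261.24 + 13.09 = 274.33 thousand.
Not in labor force = 116.18 + 28.13 + 5.91 + 33.72 = 183.94 thousand (those not working and not actively searching are outside the labor force — including those who want a job but have given up searching).
Civilian working-age population = 274.33 + 183.94 = 458.27 thousand.
Unemployment rate = 13.09 / 274.33 = 4.77%.
Labor force participation rate = 274.33 / 458.27 = 59.86%.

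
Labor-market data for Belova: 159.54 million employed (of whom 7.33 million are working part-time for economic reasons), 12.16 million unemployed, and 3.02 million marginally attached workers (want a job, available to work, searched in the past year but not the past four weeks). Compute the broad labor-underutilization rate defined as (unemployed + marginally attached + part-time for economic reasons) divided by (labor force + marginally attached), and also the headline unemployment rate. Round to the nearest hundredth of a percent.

Broad underutilization rate ≈ 12.88%; headline unemployment rate ≈ 7.08%.

Labor force = 159.54 + 12.16 = 171.70 million.
Numerator = 12.16 + 3.02 + 7.33 = 22.51 million.
Denominator = 171.70 + 3.02 = 174.72 million.
Broad rate = 22.51 / 174.72 = 12.88%.
Headline unemployment rate = 12.16 / 171.70 = 7.08%.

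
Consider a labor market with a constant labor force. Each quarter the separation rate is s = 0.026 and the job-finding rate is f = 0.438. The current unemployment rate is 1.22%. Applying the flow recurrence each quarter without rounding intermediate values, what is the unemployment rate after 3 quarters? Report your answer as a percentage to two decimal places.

With a fixed labor force, u_{t+1} = u_t + s·(1−u_t) − f·u_t = u_t·(1−s−f) + s.
Here 1−s−f = 0.536 and s = 0.026.
u_1 = 0.012200 × 0.536 + 0.026 = 0.032539.
u_2 = 0.032539 × 0.536 + 0.026 = 0.043441.
u_3 = 0.043441 × 0.536 + 0.026 = 0.049284.

Unemployment rate after three quarters ≈ 4.93%.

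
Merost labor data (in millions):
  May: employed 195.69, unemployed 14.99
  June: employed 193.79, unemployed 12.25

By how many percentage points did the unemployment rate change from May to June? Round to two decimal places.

The unemployment rate changed by −1.17 percentage points.

May: labor force = 195.69 + 14.99 = 210.68; u = 14.99/210.68 = 7.12%.
June: labor force = 193.79 + 12.25 = 206.04; u = 12.25/206.04 = 5.95%.
Change = 5.95% − 7.12% = −1.17 pp.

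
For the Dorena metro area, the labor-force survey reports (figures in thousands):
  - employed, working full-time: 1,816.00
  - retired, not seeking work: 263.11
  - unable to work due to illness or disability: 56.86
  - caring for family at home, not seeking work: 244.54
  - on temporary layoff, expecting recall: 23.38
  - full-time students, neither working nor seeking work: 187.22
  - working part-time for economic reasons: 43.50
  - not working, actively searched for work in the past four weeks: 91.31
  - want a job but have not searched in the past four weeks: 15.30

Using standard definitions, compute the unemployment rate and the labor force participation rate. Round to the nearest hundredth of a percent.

Unemployment rate ≈ 5.81%; labor force participation rate ≈ 72.02%.

Employed = 1,816.00 + 43.50 = 1,859.50 thousand (anyone who worked, including part-time for economic reasons, counts as employed).
Unemployed = 23.38 + 91.31 = 114.69 thousand (jobless and actively searching, or on temporary layoff).
Labor force = 1,859.50 + 114.69 = 1,974.19 thousand.
Not in labor force = 263.11 + 56.86 + 244.54 + 187.22 + 15.30 = 767.03 thousand (those not working and not actively searching are outside the labor force — including those who want a job but have given up searching).
Civilian working-age population = 1,974.19 + 767.03 = 2,741.22 thousand.
Unemployment rate = 114.69 / 1,974.19 = 5.81%.
Labor force participation rate = 1,974.19 / 2,741.22 = 72.02%.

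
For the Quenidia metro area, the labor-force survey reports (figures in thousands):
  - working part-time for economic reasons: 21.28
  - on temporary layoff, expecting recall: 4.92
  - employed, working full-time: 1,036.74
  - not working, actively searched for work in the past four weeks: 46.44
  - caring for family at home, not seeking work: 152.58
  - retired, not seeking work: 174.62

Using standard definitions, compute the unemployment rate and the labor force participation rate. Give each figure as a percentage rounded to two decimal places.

Employed = 21.28 + 1,036.74 = 1,058.02 thousand (anyone who worked, including part-time for economic reasons, counts as employed).
Unemployed = 4.92 + 46.44 = 51.36 thousand (jobless and actively searching, or on temporary layoff).
Labor force = 1,058.02 + 51.36 = 1,109.38 thousand.
Not in labor force = 152.58 + 174.62 = 327.20 thousand (those not working and not actively searching are outside the labor force).
Civilian working-age population = 1,109.38 + 327.20 = 1,436.58 thousand.
Unemployment rate = 51.36 / 1,109.38 = 4.63%.
Labor force participation rate = 1,109.38 / 1,436.58 = 77.22%.

Unemployment rate ≈ 4.63%; labor force participation rate ≈ 77.22%.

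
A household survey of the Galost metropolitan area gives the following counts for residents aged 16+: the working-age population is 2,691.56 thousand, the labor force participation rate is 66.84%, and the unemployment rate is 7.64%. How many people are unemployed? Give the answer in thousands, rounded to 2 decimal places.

Labor force = 0.6684 × 2,691.56 = 1,799.04 thousand.
Unemployed = 0.0764 × 1,799.04 ≈ 137.45 thousand.

About 137.45 thousand are unemployed.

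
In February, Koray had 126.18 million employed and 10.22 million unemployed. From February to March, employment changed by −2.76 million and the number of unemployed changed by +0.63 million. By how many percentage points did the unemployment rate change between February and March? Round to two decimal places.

The unemployment rate changed by +0.59 percentage points.

February: labor force = 126.18 + 10.22 = 136.40; u = 10.22/136.40 = 7.49%.
March: labor force = 123.42 + 10.85 = 134.27; u = 10.85/134.27 = 8.08%.
Change = 8.08% − 7.49% = +0.59 pp.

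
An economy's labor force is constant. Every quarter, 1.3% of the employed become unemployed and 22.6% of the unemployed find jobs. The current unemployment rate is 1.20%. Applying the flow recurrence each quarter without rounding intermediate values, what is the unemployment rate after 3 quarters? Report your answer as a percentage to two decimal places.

Unemployment rate after three quarters ≈ 3.57%.

With a fixed labor force, u_{t+1} = u_t + s·(1−u_t) − f·u_t = u_t·(1−s−f) + s.
Here 1−s−f = 0.761 and s = 0.013.
u_1 = 0.012000 × 0.761 + 0.013 = 0.022132.
u_2 = 0.022132 × 0.761 + 0.013 = 0.029842.
u_3 = 0.029842 × 0.761 + 0.013 = 0.035710.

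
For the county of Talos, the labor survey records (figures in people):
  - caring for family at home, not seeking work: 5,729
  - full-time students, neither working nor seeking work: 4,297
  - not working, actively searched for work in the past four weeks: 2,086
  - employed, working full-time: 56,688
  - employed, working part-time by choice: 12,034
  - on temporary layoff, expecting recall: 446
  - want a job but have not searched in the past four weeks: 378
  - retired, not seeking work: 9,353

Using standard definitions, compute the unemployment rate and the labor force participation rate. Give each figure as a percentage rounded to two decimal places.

Unemployment rate ≈ 3.55%; labor force participation rate ≈ 78.29%.

Employed = 56,688 + 12,034 = 68,722.
Unemployed = 2,086 + 446 = 2,532 (jobless and actively searching, or on temporary layoff).
Labor force = 68,722 + 2,532 = 71,254.
Not in labor force = 5,729 + 4,297 + 378 + 9,353 = 19,757 (those not working and not actively searching are outside the labor force — including those who want a job but have given up searching).
Civilian working-age population = 71,254 + 19,757 = 91,011.
Unemployment rate = 2,532 / 71,254 = 3.55%.
Labor force participation rate = 71,254 / 91,011 = 78.29%.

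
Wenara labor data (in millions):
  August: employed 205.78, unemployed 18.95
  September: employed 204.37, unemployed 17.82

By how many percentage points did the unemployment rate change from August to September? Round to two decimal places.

August: labor force = 205.78 + 18.95 = 224.73; u = 18.95/224.73 = 8.43%.
September: labor force = 204.37 + 17.82 = 222.19; u = 17.82/222.19 = 8.02%.
Change = 8.02% − 8.43% = −0.41 pp.

The unemployment rate changed by −0.41 percentage points.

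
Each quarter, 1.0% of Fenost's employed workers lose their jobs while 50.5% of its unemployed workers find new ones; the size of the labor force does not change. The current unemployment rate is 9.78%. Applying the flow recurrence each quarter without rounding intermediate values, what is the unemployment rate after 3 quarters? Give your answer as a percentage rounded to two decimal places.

With a fixed labor force, u_{t+1} = u_t + s·(1−u_t) − f·u_t = u_t·(1−s−f) + s.
Here 1−s−f = 0.485 and s = 0.010.
u_1 = 0.097800 × 0.485 + 0.010 = 0.057433.
u_2 = 0.057433 × 0.485 + 0.010 = 0.037855.
u_3 = 0.037855 × 0.485 + 0.010 = 0.028360.

Unemployment rate after three quarters ≈ 2.84%.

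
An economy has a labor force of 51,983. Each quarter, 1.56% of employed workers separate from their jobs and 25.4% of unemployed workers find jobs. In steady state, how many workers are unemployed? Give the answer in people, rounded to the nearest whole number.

Steady-state unemployment rate u* = s/(s+f) = 1.56/(1.56+25.4) = 0.057864.
Unemployed = u* × labor force = 0.057864 × 51,983 ≈ 3,008.

About 3,008 are unemployed in steady state.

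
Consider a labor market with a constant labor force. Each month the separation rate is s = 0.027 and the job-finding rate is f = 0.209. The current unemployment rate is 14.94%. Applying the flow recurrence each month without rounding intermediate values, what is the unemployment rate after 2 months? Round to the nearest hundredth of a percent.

With a fixed labor force, u_{t+1} = u_t + s·(1−u_t) − f·u_t = u_t·(1−s−f) + s.
Here 1−s−f = 0.764 and s = 0.027.
u_1 = 0.149400 × 0.764 + 0.027 = 0.141142.
u_2 = 0.141142 × 0.764 + 0.027 = 0.134832.

Unemployment rate after two months ≈ 13.48%.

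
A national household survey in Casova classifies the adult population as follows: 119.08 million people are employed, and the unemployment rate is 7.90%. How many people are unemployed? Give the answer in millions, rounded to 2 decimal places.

About 10.21 million are unemployed.

Let U be the number unemployed. The labor force is E + U, and U/(E+U) = 0.0790.
So U = 0.0790 × 119.08 / (1 − 0.0790) = 9.4073 / 0.9210 ≈ 10.21 million.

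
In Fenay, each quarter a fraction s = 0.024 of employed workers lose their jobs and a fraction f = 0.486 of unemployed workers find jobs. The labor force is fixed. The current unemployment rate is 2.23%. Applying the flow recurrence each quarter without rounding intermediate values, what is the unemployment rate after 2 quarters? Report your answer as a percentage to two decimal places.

With a fixed labor force, u_{t+1} = u_t + s·(1−u_t) − f·u_t = u_t·(1−s−f) + s.
Here 1−s−f = 0.490 and s = 0.024.
u_1 = 0.022300 × 0.490 + 0.024 = 0.034927.
u_2 = 0.034927 × 0.490 + 0.024 = 0.041114.

Unemployment rate after two quarters ≈ 4.11%.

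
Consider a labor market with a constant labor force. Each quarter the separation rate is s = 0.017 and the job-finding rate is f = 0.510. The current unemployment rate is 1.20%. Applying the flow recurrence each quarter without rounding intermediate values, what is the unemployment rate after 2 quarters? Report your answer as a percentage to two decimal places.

With a fixed labor force, u_{t+1} = u_t + s·(1−u_t) − f·u_t = u_t·(1−s−f) + s.
Here 1−s−f = 0.473 and s = 0.017.
u_1 = 0.012000 × 0.473 + 0.017 = 0.022676.
u_2 = 0.022676 × 0.473 + 0.017 = 0.027726.

Unemployment rate after two quarters ≈ 2.77%.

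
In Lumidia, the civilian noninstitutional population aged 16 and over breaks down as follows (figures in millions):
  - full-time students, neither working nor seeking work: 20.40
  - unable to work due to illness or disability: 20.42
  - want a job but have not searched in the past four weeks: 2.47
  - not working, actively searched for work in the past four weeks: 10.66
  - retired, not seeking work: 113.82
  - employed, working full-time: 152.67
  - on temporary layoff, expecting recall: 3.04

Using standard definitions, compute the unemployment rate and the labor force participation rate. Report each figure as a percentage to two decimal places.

Unemployment rate ≈ 8.23%; labor force participation rate ≈ 51.43%.

Employed = 152.67 million.
Unemployed = 10.66 + 3.04 = 13.70 million (jobless and actively searching, or on temporary layoff).
Labor force = 152.67 + 13.70 = 166.37 million.
Not in labor force = 20.40 + 20.42 + 2.47 + 113.82 = 157.11 million (those not working and not actively searching are outside the labor force — including those who want a job but have given up searching).
Civilian working-age population = 166.37 + 157.11 = 323.48 million.
Unemployment rate = 13.70 / 166.37 = 8.23%.
Labor force participation rate = 166.37 / 323.48 = 51.43%.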